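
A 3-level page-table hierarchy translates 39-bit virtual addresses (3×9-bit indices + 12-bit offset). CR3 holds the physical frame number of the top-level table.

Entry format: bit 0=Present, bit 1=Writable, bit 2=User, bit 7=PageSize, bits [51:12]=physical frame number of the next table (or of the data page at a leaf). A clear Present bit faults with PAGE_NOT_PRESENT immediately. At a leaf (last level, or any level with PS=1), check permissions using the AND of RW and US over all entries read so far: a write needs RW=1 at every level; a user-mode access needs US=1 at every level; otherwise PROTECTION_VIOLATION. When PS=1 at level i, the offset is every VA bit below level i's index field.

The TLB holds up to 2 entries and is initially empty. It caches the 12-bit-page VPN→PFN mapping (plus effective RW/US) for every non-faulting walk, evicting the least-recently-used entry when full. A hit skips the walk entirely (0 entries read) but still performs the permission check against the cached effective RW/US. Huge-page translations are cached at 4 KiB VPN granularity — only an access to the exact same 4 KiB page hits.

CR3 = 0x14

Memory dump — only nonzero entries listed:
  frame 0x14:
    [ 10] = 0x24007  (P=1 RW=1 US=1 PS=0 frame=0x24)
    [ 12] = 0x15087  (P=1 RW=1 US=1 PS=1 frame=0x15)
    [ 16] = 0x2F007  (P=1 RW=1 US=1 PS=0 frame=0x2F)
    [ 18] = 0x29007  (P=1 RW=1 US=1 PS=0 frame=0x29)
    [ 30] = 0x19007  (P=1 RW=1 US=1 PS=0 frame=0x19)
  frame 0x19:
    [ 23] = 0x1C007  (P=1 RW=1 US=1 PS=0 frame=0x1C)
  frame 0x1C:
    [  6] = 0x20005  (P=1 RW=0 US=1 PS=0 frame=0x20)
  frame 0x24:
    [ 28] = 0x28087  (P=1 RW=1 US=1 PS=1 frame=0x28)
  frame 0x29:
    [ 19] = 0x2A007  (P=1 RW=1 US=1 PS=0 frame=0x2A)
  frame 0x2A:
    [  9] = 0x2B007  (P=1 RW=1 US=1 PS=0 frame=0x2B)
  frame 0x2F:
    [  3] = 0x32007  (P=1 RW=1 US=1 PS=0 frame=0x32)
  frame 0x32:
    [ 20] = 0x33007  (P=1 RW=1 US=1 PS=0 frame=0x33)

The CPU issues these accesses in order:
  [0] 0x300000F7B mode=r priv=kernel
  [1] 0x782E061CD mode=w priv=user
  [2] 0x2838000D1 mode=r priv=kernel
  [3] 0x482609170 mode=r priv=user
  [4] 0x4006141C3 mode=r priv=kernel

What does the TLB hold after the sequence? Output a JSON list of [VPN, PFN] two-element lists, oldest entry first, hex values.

Per-access translation:
#0 VA=0x300000F7B (r,kernel):
  lvl0: tbl 0x14, slot 12 ⇒ 0x15087 (P1/RW1/US1/PS1)
  ⇒ phys 0x15F7B (huge @L0)  [1 reads]
#1 VA=0x782E061CD (w,user):
  lvl0: tbl 0x14, slot 30 ⇒ 0x19007 (P1/RW1/US1/PS0)
  lvl1: tbl 0x19, slot 23 ⇒ 0x1C007 (P1/RW1/US1/PS0)
  lvl2: tbl 0x1C, slot 6 ⇒ 0x20005 (P1/RW0/US1/PS0)
  ⇒ fault: PROTECTION_VIOLATION  — 3 lookups
#2 VA=0x2838000D1 (r,kernel):
  lvl0: tbl 0x14, slot 10 ⇒ 0x24007 (P1/RW1/US1/PS0)
  lvl1: tbl 0x24, slot 28 ⇒ 0x28087 (P1/RW1/US1/PS1)
  ⇒ phys 0x280D1 (huge @L1)  [2 reads]
#3 VA=0x482609170 (r,user):
  lvl0: tbl 0x14, slot 18 ⇒ 0x29007 (P1/RW1/US1/PS0)
  lvl1: tbl 0x29, slot 19 ⇒ 0x2A007 (P1/RW1/US1/PS0)
  lvl2: tbl 0x2A, slot 9 ⇒ 0x2B007 (P1/RW1/US1/PS0)
  ⇒ phys 0x2B170  [3 reads]
#4 VA=0x4006141C3 (r,kernel):
  lvl0: tbl 0x14, slot 16 ⇒ 0x2F007 (P1/RW1/US1/PS0)
  lvl1: tbl 0x2F, slot 3 ⇒ 0x32007 (P1/RW1/US1/PS0)
  lvl2: tbl 0x32, slot 20 ⇒ 0x33007 (P1/RW1/US1/PS0)
  ⇒ phys 0x331C3  [3 reads]

TLB: [["0x482609", "0x2B"], ["0x400614", "0x33"]]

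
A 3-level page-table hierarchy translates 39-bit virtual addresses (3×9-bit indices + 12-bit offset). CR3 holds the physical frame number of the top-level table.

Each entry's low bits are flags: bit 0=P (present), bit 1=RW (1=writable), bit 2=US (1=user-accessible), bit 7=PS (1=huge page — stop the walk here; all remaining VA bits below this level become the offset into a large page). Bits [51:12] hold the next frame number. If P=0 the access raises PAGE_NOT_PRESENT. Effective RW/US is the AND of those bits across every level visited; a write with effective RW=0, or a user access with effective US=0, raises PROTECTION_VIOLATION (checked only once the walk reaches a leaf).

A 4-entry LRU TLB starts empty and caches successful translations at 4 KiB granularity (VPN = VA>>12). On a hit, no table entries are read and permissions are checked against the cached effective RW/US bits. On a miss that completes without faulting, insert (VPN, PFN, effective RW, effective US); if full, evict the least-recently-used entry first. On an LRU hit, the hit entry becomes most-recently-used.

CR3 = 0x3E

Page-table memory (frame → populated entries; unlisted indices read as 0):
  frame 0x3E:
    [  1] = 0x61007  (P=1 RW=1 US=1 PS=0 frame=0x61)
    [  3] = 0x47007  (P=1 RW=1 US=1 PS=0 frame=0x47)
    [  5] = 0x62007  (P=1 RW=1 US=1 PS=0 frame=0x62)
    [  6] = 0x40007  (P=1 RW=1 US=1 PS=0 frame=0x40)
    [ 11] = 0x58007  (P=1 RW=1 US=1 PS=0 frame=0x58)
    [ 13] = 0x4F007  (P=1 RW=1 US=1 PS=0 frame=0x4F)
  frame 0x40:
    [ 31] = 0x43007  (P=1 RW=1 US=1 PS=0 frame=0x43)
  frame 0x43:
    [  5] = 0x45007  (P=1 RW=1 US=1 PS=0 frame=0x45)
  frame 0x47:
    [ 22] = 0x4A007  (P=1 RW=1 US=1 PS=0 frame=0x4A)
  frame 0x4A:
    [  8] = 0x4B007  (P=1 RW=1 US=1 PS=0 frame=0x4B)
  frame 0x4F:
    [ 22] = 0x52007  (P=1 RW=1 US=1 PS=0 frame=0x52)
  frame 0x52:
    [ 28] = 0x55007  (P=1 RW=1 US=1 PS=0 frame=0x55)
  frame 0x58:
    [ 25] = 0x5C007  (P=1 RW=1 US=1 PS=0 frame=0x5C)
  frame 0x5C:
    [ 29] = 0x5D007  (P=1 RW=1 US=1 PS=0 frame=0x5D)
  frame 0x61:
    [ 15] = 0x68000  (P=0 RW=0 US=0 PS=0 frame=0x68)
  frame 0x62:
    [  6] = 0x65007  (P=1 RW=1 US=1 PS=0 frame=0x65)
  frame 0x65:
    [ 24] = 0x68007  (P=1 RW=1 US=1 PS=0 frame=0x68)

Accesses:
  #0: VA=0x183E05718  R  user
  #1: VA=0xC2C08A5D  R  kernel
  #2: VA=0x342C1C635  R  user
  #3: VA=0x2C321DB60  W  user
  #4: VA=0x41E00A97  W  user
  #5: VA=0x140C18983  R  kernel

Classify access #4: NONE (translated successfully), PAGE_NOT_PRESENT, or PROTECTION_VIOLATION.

Per-access translation:
#0 VA=0x183E05718 (r,user):
  L0 @0x3E[6] → 0x40007  P=1,RW=1,US=1,PS=0
  L1 @0x40[31] → 0x43007  P=1,RW=1,US=1,PS=0
  L2 @0x43[5] → 0x45007  P=1,RW=1,US=1,PS=0
  ⇒ phys 0x45718  [3 reads]
#1 VA=0xC2C08A5D (r,kernel):
  L0 @0x3E[3] → 0x47007  P=1,RW=1,US=1,PS=0
  L1 @0x47[22] → 0x4A007  P=1,RW=1,US=1,PS=0
  L2 @0x4A[8] → 0x4B007  P=1,RW=1,US=1,PS=0
  ⇒ phys 0x4BA5D  [3 reads]
#2 VA=0x342C1C635 (r,user):
  L0 @0x3E[13] → 0x4F007  P=1,RW=1,US=1,PS=0
  L1 @0x4F[22] → 0x52007  P=1,RW=1,US=1,PS=0
  L2 @0x52[28] → 0x55007  P=1,RW=1,US=1,PS=0
  ⇒ phys 0x55635  [3 reads]
#3 VA=0x2C321DB60 (w,user):
  L0 @0x3E[11] → 0x58007  P=1,RW=1,US=1,PS=0
  L1 @0x58[25] → 0x5C007  P=1,RW=1,US=1,PS=0
  L2 @0x5C[29] → 0x5D007  P=1,RW=1,US=1,PS=0
  ⇒ phys 0x5DB60  [3 reads]
#4 VA=0x41E00A97 (w,user):
  L0 @0x3E[1] → 0x61007  P=1,RW=1,US=1,PS=0
  L1 @0x61[15] → 0x68000  P=0,RW=0,US=0,PS=0
  ✗ PAGE_NOT_PRESENT  [2 reads]
#5 VA=0x140C18983 (r,kernel):
  L0 @0x3E[5] → 0x62007  P=1,RW=1,US=1,PS=0
  L1 @0x62[6] → 0x65007  P=1,RW=1,US=1,PS=0
  L2 @0x65[24] → 0x68007  P=1,RW=1,US=1,PS=0
  ⇒ phys 0x68983  [3 reads]

Access #4 fault: PAGE_NOT_PRESENT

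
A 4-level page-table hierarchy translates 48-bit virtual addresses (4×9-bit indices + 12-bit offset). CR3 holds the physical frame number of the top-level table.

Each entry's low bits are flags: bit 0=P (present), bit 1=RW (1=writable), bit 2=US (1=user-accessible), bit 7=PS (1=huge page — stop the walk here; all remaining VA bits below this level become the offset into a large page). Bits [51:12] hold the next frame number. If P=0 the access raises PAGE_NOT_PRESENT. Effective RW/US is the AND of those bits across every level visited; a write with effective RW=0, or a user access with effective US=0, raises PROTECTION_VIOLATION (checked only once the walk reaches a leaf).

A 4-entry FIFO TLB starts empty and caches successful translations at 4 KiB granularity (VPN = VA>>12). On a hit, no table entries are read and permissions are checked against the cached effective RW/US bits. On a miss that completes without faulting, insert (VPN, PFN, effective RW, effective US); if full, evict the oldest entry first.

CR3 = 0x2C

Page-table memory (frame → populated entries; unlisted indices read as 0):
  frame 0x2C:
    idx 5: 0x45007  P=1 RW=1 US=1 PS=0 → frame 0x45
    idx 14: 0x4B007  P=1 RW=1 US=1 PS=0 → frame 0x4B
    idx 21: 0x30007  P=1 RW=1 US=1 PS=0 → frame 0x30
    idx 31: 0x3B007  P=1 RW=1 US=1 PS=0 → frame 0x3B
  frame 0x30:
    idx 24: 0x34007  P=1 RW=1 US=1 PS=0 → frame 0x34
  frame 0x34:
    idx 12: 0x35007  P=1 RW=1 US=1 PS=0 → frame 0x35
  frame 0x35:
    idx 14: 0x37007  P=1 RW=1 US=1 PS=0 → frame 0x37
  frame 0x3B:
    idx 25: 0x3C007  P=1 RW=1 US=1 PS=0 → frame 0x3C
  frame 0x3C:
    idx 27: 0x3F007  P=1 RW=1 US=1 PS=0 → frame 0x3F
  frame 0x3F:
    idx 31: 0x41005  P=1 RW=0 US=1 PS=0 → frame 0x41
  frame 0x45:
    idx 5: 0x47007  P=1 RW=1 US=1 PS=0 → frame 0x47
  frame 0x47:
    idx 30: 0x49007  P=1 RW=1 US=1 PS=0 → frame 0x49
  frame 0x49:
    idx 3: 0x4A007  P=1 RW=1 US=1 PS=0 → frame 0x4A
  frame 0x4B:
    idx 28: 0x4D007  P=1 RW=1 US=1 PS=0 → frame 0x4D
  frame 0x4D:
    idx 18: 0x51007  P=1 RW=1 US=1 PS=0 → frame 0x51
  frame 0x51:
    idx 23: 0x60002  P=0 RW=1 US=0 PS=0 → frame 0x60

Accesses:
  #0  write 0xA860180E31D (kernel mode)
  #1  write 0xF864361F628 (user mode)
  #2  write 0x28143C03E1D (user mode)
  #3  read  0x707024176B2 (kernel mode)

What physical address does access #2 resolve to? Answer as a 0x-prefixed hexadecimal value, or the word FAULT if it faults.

Walk each access:
#0 VA=0xA860180E31D (w,kernel):
  L0 @0x2C[21] → 0x30007  P=1,RW=1,US=1,PS=0
  L1 @0x30[24] → 0x34007  P=1,RW=1,US=1,PS=0
  L2 @0x34[12] → 0x35007  P=1,RW=1,US=1,PS=0
  L3 @0x35[14] → 0x37007  P=1,RW=1,US=1,PS=0
  → PA=0x3731D  (4 entries read)
#1 VA=0xF864361F628 (w,user):
  L0 @0x2C[31] → 0x3B007  P=1,RW=1,US=1,PS=0
  L1 @0x3B[25] → 0x3C007  P=1,RW=1,US=1,PS=0
  L2 @0x3C[27] → 0x3F007  P=1,RW=1,US=1,PS=0
  L3 @0x3F[31] → 0x41005  P=1,RW=0,US=1,PS=0
  ⇒ fault: PROTECTION_VIOLATION  — 4 lookups
#2 VA=0x28143C03E1D (w,user):
  L0 @0x2C[5] → 0x45007  P=1,RW=1,US=1,PS=0
  L1 @0x45[5] → 0x47007  P=1,RW=1,US=1,PS=0
  L2 @0x47[30] → 0x49007  P=1,RW=1,US=1,PS=0
  L3 @0x49[3] → 0x4A007  P=1,RW=1,US=1,PS=0
  → PA=0x4AE1D  (4 entries read)
#3 VA=0x707024176B2 (r,kernel):
  L0 @0x2C[14] → 0x4B007  P=1,RW=1,US=1,PS=0
  L1 @0x4B[28] → 0x4D007  P=1,RW=1,US=1,PS=0
  L2 @0x4D[18] → 0x51007  P=1,RW=1,US=1,PS=0
  L3 @0x51[23] → 0x60002  P=0,RW=1,US=0,PS=0
  ⇒ fault: PAGE_NOT_PRESENT  — 4 lookups

Access #2 PA: 0x4AE1D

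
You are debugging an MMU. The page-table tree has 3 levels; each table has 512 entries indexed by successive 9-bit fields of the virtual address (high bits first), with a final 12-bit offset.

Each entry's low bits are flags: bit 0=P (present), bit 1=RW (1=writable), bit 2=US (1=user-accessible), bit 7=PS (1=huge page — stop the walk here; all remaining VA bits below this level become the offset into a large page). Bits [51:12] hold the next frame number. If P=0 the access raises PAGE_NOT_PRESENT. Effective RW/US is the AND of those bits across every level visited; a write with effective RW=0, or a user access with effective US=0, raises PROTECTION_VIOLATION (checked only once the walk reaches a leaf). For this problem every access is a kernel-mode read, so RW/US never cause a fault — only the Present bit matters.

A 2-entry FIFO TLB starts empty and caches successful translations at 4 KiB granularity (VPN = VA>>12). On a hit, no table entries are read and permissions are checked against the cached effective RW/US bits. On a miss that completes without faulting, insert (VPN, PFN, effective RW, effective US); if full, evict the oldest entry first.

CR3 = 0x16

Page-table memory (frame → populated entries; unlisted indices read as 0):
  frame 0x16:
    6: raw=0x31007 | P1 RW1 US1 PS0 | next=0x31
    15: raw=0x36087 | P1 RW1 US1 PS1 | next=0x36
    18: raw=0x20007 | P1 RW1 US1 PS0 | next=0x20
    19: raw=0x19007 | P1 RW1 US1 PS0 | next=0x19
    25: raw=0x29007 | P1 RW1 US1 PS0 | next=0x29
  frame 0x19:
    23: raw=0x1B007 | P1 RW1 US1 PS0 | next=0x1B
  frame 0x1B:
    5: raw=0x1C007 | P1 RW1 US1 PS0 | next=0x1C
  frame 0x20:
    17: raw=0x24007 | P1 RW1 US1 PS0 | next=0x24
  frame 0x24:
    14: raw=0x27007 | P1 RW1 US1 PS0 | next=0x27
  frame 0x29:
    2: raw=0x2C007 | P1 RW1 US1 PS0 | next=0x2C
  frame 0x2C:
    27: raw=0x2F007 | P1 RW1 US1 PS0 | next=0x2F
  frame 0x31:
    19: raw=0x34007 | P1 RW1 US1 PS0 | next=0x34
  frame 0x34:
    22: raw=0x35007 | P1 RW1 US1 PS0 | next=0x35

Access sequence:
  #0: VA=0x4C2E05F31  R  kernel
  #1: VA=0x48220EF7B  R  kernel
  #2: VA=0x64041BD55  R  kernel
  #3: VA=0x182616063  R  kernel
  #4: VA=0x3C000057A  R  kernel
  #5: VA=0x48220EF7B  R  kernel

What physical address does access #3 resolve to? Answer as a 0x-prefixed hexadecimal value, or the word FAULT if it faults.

Trace:
#0 VA=0x4C2E05F31 (r,kernel):
  L0 @0x16[19] → 0x19007  P=1,RW=1,US=1,PS=0
  L1 @0x19[23] → 0x1B007  P=1,RW=1,US=1,PS=0
  L2 @0x1B[5] → 0x1C007  P=1,RW=1,US=1,PS=0
  → PA=0x1CF31  (3 entries read)
#1 VA=0x48220EF7B (r,kernel):
  L0 @0x16[18] → 0x20007  P=1,RW=1,US=1,PS=0
  L1 @0x20[17] → 0x24007  P=1,RW=1,US=1,PS=0
  L2 @0x24[14] → 0x27007  P=1,RW=1,US=1,PS=0
  → PA=0x27F7B  (3 entries read)
#2 VA=0x64041BD55 (r,kernel):
  L0 @0x16[25] → 0x29007  P=1,RW=1,US=1,PS=0
  L1 @0x29[2] → 0x2C007  P=1,RW=1,US=1,PS=0
  L2 @0x2C[27] → 0x2F007  P=1,RW=1,US=1,PS=0
  → PA=0x2FD55  (3 entries read)
#3 VA=0x182616063 (r,kernel):
  L0 @0x16[6] → 0x31007  P=1,RW=1,US=1,PS=0
  L1 @0x31[19] → 0x34007  P=1,RW=1,US=1,PS=0
  L2 @0x34[22] → 0x35007  P=1,RW=1,US=1,PS=0
  → PA=0x35063  (3 entries read)
#4 VA=0x3C000057A (r,kernel):
  L0 @0x16[15] → 0x36087  P=1,RW=1,US=1,PS=1
  → PA=0x3657A (huge @L0)  (1 entries read)
#5 VA=0x48220EF7B (r,kernel):
  L0 @0x16[18] → 0x20007  P=1,RW=1,US=1,PS=0
  L1 @0x20[17] → 0x24007  P=1,RW=1,US=1,PS=0
  L2 @0x24[14] → 0x27007  P=1,RW=1,US=1,PS=0
  → PA=0x27F7B  (3 entries read)

Access #3 PA: 0x35063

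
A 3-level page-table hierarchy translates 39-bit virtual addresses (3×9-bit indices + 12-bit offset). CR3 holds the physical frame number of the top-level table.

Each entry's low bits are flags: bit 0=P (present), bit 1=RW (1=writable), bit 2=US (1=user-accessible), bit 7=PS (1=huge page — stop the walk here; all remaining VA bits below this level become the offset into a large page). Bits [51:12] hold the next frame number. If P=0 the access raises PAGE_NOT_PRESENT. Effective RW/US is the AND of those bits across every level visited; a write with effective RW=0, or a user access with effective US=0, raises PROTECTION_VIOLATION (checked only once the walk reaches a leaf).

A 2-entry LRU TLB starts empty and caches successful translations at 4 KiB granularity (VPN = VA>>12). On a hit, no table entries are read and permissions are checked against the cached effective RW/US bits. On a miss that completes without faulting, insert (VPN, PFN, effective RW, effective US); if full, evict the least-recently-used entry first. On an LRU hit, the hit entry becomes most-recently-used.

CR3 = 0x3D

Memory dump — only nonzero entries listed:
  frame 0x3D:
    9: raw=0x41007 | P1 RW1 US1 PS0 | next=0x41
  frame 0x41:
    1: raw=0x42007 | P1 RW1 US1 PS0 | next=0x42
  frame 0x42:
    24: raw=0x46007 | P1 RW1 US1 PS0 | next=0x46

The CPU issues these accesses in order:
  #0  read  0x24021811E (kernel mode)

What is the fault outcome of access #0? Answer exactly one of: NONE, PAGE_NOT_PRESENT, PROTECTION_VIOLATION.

Trace:
#0 VA=0x24021811E (r,kernel):
  [0] read 0x3D idx=9: raw=0x41007 flags P=1 W=1 U=1 S=0
  [1] read 0x41 idx=1: raw=0x42007 flags P=1 W=1 U=1 S=0
  [2] read 0x42 idx=24: raw=0x46007 flags P=1 W=1 U=1 S=0
  ✓ 0x4611E  — 3 lookups

Access #0 fault: NONE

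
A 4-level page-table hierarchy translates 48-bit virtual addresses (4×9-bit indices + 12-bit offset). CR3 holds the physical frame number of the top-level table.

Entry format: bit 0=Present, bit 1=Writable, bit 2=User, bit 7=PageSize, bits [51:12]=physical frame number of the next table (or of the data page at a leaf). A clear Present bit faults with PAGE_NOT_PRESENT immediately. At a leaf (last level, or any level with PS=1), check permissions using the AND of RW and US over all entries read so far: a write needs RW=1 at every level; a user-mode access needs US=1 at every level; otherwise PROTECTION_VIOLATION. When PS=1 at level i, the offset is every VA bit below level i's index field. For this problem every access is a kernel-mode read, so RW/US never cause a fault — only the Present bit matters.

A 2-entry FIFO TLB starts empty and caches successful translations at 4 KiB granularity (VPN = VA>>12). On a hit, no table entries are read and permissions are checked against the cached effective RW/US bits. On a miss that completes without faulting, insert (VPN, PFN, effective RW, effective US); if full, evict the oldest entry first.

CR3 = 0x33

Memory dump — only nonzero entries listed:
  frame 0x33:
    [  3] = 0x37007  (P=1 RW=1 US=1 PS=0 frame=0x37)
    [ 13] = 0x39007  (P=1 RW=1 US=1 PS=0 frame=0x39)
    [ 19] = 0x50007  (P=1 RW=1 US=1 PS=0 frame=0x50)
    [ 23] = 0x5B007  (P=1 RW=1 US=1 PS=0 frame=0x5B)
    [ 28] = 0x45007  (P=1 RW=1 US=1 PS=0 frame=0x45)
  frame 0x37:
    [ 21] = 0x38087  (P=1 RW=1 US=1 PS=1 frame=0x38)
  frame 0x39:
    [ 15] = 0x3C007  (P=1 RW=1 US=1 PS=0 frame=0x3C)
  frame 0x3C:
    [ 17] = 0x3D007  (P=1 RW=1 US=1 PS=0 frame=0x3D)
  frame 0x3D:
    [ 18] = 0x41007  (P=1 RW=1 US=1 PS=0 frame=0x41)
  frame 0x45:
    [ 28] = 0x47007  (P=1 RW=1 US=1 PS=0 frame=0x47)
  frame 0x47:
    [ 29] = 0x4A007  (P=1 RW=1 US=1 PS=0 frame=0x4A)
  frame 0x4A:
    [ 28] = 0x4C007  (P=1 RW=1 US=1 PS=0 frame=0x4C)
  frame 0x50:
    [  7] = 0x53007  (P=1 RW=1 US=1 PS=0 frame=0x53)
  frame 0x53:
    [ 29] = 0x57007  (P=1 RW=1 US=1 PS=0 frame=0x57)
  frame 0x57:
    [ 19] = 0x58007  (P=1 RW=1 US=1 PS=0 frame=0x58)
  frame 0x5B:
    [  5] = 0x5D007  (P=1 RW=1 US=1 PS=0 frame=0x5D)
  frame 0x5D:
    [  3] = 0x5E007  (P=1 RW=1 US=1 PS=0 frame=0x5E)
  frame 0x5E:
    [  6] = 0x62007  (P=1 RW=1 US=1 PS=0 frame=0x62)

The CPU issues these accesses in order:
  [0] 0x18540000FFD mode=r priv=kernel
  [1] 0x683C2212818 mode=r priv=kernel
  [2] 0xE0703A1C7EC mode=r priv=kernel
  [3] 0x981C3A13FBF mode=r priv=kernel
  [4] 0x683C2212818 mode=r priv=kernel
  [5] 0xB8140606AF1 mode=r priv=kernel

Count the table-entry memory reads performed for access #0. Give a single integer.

Walk each access:
#0 VA=0x18540000FFD (r,kernel):
  L0: frame=0x33 idx=3 entry=0x37007 [P=1 RW=1 US=1 PS=0]
  L1: frame=0x37 idx=21 entry=0x38087 [P=1 RW=1 US=1 PS=1]
  → PA=0x38FFD (huge @L1)  (2 entries read)
#1 VA=0x683C2212818 (r,kernel):
  L0: frame=0x33 idx=13 entry=0x39007 [P=1 RW=1 US=1 PS=0]
  L1: frame=0x39 idx=15 entry=0x3C007 [P=1 RW=1 US=1 PS=0]
  L2: frame=0x3C idx=17 entry=0x3D007 [P=1 RW=1 US=1 PS=0]
  L3: frame=0x3D idx=18 entry=0x41007 [P=1 RW=1 US=1 PS=0]
  → PA=0x41818  (4 entries read)
#2 VA=0xE0703A1C7EC (r,kernel):
  L0: frame=0x33 idx=28 entry=0x45007 [P=1 RW=1 US=1 PS=0]
  L1: frame=0x45 idx=28 entry=0x47007 [P=1 RW=1 US=1 PS=0]
  L2: frame=0x47 idx=29 entry=0x4A007 [P=1 RW=1 US=1 PS=0]
  L3: frame=0x4A idx=28 entry=0x4C007 [P=1 RW=1 US=1 PS=0]
  → PA=0x4C7EC  (4 entries read)
#3 VA=0x981C3A13FBF (r,kernel):
  L0: frame=0x33 idx=19 entry=0x50007 [P=1 RW=1 US=1 PS=0]
  L1: frame=0x50 idx=7 entry=0x53007 [P=1 RW=1 US=1 PS=0]
  L2: frame=0x53 idx=29 entry=0x57007 [P=1 RW=1 US=1 PS=0]
  L3: frame=0x57 idx=19 entry=0x58007 [P=1 RW=1 US=1 PS=0]
  → PA=0x58FBF  (4 entries read)
#4 VA=0x683C2212818 (r,kernel):
  L0: frame=0x33 idx=13 entry=0x39007 [P=1 RW=1 US=1 PS=0]
  L1: frame=0x39 idx=15 entry=0x3C007 [P=1 RW=1 US=1 PS=0]
  L2: frame=0x3C idx=17 entry=0x3D007 [P=1 RW=1 US=1 PS=0]
  L3: frame=0x3D idx=18 entry=0x41007 [P=1 RW=1 US=1 PS=0]
  → PA=0x41818  (4 entries read)
#5 VA=0xB8140606AF1 (r,kernel):
  L0: frame=0x33 idx=23 entry=0x5B007 [P=1 RW=1 US=1 PS=0]
  L1: frame=0x5B idx=5 entry=0x5D007 [P=1 RW=1 US=1 PS=0]
  L2: frame=0x5D idx=3 entry=0x5E007 [P=1 RW=1 US=1 PS=0]
  L3: frame=0x5E idx=6 entry=0x62007 [P=1 RW=1 US=1 PS=0]
  → PA=0x62AF1  (4 entries read)

Entries read for #0: 2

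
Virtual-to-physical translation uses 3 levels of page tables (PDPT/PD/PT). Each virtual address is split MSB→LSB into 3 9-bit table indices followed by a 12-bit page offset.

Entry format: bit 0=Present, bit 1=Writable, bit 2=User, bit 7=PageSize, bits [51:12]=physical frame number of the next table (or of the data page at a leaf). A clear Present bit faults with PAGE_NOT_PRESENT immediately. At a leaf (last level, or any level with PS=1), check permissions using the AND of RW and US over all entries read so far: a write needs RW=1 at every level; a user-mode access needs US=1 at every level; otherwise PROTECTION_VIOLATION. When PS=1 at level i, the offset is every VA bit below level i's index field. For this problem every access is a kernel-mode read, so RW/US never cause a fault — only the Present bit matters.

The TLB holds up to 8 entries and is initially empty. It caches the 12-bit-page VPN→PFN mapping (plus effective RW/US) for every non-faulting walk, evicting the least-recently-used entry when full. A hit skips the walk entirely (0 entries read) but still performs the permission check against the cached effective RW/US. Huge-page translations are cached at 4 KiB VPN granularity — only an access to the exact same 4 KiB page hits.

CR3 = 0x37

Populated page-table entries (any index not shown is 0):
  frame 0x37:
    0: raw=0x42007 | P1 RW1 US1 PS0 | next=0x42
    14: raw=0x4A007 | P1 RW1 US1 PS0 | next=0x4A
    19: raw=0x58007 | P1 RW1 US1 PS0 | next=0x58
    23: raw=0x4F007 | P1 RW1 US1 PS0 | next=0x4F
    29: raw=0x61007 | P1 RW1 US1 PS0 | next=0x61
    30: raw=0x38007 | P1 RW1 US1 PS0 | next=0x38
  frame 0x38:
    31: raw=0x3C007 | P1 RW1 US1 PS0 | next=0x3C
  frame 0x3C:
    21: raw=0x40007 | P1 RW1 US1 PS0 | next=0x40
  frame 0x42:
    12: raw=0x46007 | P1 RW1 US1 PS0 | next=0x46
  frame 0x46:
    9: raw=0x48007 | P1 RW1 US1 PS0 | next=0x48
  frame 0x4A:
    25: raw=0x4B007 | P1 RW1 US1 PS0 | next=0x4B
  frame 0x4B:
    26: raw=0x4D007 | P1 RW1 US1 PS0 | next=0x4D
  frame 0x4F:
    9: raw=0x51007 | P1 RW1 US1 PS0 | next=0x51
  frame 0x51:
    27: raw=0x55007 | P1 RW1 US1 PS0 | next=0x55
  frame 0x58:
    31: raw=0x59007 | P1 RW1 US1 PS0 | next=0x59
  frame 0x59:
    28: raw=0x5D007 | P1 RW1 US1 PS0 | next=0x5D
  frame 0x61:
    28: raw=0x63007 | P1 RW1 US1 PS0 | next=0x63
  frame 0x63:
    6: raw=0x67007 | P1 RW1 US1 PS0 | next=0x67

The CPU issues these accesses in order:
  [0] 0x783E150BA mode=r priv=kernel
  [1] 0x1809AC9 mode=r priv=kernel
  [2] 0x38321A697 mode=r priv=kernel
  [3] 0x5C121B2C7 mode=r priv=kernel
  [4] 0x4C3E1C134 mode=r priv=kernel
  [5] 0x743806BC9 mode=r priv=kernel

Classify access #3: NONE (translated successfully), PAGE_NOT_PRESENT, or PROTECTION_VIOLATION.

Trace:
#0 VA=0x783E150BA (r,kernel):
  L0: frame=0x37 idx=30 entry=0x38007 [P=1 RW=1 US=1 PS=0]
  L1: frame=0x38 idx=31 entry=0x3C007 [P=1 RW=1 US=1 PS=0]
  L2: frame=0x3C idx=21 entry=0x40007 [P=1 RW=1 US=1 PS=0]
  ✓ 0x400BA  — 3 lookups
#1 VA=0x1809AC9 (r,kernel):
  L0: frame=0x37 idx=0 entry=0x42007 [P=1 RW=1 US=1 PS=0]
  L1: frame=0x42 idx=12 entry=0x46007 [P=1 RW=1 US=1 PS=0]
  L2: frame=0x46 idx=9 entry=0x48007 [P=1 RW=1 US=1 PS=0]
  ✓ 0x48AC9  — 3 lookups
#2 VA=0x38321A697 (r,kernel):
  L0: frame=0x37 idx=14 entry=0x4A007 [P=1 RW=1 US=1 PS=0]
  L1: frame=0x4A idx=25 entry=0x4B007 [P=1 RW=1 US=1 PS=0]
  L2: frame=0x4B idx=26 entry=0x4D007 [P=1 RW=1 US=1 PS=0]
  ✓ 0x4D697  — 3 lookups
#3 VA=0x5C121B2C7 (r,kernel):
  L0: frame=0x37 idx=23 entry=0x4F007 [P=1 RW=1 US=1 PS=0]
  L1: frame=0x4F idx=9 entry=0x51007 [P=1 RW=1 US=1 PS=0]
  L2: frame=0x51 idx=27 entry=0x55007 [P=1 RW=1 US=1 PS=0]
  ✓ 0x552C7  — 3 lookups
#4 VA=0x4C3E1C134 (r,kernel):
  L0: frame=0x37 idx=19 entry=0x58007 [P=1 RW=1 US=1 PS=0]
  L1: frame=0x58 idx=31 entry=0x59007 [P=1 RW=1 US=1 PS=0]
  L2: frame=0x59 idx=28 entry=0x5D007 [P=1 RW=1 US=1 PS=0]
  ✓ 0x5D134  — 3 lookups
#5 VA=0x743806BC9 (r,kernel):
  L0: frame=0x37 idx=29 entry=0x61007 [P=1 RW=1 US=1 PS=0]
  L1: frame=0x61 idx=28 entry=0x63007 [P=1 RW=1 US=1 PS=0]
  L2: frame=0x63 idx=6 entry=0x67007 [P=1 RW=1 US=1 PS=0]
  ✓ 0x67BC9  — 3 lookups

Access #3 fault: NONE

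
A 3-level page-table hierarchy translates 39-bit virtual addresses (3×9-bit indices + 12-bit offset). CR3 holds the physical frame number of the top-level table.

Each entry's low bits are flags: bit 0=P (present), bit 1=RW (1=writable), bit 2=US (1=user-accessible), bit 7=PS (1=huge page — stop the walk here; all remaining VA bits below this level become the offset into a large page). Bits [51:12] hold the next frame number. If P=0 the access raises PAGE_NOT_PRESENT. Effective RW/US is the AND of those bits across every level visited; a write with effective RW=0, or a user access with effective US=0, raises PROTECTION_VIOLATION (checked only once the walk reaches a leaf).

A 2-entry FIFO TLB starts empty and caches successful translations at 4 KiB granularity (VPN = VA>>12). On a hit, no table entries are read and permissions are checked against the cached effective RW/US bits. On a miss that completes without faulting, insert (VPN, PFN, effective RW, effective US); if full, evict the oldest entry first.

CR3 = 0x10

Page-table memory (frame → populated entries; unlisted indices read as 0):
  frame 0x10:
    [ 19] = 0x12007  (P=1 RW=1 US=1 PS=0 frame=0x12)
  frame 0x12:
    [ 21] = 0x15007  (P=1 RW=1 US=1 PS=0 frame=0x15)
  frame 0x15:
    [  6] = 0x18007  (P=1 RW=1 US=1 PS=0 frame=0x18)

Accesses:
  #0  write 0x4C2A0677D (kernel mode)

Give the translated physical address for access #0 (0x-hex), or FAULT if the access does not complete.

Per-access translation:
#0 VA=0x4C2A0677D (w,kernel):
  L0: frame=0x10 idx=19 entry=0x12007 [P=1 RW=1 US=1 PS=0]
  L1: frame=0x12 idx=21 entry=0x15007 [P=1 RW=1 US=1 PS=0]
  L2: frame=0x15 idx=6 entry=0x18007 [P=1 RW=1 US=1 PS=0]
  ✓ 0x1877D  — 3 lookups

Access #0 PA: 0x1877D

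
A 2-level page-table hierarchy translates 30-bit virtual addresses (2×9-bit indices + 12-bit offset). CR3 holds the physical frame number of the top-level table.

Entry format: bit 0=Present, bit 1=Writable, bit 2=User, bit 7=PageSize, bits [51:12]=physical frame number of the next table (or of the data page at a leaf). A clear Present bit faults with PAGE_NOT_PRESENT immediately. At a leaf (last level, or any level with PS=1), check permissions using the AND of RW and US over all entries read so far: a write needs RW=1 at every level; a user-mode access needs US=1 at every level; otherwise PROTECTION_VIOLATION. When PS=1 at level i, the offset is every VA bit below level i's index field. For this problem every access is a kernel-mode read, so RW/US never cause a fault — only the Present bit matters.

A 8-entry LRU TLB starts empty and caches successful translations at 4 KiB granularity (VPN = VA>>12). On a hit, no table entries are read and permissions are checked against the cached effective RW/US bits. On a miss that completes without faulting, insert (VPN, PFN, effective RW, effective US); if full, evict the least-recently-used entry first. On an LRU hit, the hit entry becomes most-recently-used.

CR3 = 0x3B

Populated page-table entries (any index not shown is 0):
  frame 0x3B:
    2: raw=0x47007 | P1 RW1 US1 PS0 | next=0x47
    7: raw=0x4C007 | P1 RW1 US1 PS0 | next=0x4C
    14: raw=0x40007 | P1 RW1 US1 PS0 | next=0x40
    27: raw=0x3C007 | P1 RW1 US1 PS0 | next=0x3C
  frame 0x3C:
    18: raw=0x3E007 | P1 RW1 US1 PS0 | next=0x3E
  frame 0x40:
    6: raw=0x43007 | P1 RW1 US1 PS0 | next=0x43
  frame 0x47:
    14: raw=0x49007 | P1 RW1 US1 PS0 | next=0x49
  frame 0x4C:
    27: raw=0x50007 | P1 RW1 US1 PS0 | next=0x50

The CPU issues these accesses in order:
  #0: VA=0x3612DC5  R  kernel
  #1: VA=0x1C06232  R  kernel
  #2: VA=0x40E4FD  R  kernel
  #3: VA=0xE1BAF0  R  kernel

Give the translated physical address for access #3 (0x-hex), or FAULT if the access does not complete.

Per-access translation:
#0 VA=0x3612DC5 (r,kernel):
  lvl0: tbl 0x3B, slot 27 ⇒ 0x3C007 (P1/RW1/US1/PS0)
  lvl1: tbl 0x3C, slot 18 ⇒ 0x3E007 (P1/RW1/US1/PS0)
  ⇒ phys 0x3EDC5  [2 reads]
#1 VA=0x1C06232 (r,kernel):
  lvl0: tbl 0x3B, slot 14 ⇒ 0x40007 (P1/RW1/US1/PS0)
  lvl1: tbl 0x40, slot 6 ⇒ 0x43007 (P1/RW1/US1/PS0)
  ⇒ phys 0x43232  [2 reads]
#2 VA=0x40E4FD (r,kernel):
  lvl0: tbl 0x3B, slot 2 ⇒ 0x47007 (P1/RW1/US1/PS0)
  lvl1: tbl 0x47, slot 14 ⇒ 0x49007 (P1/RW1/US1/PS0)
  ⇒ phys 0x494FD  [2 reads]
#3 VA=0xE1BAF0 (r,kernel):
  lvl0: tbl 0x3B, slot 7 ⇒ 0x4C007 (P1/RW1/US1/PS0)
  lvl1: tbl 0x4C, slot 27 ⇒ 0x50007 (P1/RW1/US1/PS0)
  ⇒ phys 0x50AF0  [2 reads]

Access #3 PA: 0x50AF0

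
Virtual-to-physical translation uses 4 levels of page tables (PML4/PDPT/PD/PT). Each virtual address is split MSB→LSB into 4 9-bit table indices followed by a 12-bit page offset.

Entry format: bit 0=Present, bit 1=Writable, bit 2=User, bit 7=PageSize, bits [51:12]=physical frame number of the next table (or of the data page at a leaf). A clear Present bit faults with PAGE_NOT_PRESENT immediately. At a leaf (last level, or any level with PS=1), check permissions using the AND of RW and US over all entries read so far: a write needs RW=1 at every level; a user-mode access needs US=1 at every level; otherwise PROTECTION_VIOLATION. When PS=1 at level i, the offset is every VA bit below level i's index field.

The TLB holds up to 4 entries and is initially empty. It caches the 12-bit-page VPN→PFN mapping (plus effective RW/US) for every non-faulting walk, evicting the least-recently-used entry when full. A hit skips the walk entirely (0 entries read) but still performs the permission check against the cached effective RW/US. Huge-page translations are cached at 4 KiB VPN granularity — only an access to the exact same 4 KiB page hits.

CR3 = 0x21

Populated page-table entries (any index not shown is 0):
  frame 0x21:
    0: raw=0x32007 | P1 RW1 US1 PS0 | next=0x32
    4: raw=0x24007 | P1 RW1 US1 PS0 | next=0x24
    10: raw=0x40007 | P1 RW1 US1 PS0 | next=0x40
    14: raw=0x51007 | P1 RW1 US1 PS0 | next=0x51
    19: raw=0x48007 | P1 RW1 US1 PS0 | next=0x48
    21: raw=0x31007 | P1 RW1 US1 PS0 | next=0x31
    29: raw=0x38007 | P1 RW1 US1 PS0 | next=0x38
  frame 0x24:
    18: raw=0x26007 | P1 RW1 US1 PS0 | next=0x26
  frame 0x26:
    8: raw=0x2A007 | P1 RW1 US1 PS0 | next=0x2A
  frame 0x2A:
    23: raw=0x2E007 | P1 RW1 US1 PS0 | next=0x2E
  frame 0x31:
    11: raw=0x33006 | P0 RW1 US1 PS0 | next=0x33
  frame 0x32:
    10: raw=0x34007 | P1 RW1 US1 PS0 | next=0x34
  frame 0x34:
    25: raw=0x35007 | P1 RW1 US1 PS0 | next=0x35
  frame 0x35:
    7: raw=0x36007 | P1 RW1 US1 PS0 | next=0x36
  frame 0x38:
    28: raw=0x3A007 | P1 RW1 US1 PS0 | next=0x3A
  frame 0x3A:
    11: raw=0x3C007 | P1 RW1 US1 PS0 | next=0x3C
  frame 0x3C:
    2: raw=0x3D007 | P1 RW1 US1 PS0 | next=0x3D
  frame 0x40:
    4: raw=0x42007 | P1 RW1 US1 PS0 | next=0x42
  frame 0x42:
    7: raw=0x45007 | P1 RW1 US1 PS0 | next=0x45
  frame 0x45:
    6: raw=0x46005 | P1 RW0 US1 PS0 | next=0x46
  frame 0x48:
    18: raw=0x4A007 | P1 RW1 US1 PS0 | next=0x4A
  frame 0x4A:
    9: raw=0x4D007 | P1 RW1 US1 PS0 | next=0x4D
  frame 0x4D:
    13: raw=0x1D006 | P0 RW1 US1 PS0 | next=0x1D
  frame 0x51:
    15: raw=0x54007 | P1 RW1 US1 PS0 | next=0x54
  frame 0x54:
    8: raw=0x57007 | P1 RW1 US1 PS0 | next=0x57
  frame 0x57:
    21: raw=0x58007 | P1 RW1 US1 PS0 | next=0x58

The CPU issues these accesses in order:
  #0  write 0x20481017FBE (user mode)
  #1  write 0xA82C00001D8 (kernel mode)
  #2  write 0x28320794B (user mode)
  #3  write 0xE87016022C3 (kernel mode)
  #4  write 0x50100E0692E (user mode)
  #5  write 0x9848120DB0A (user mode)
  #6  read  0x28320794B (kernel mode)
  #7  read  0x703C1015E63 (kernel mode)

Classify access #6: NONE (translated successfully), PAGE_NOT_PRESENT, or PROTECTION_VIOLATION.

Walk each access:
#0 VA=0x20481017FBE (w,user):
  L0 @0x21[4] → 0x24007  P=1,RW=1,US=1,PS=0
  L1 @0x24[18] → 0x26007  P=1,RW=1,US=1,PS=0
  L2 @0x26[8] → 0x2A007  P=1,RW=1,US=1,PS=0
  L3 @0x2A[23] → 0x2E007  P=1,RW=1,US=1,PS=0
  ✓ 0x2EFBE  — 4 lookups
#1 VA=0xA82C00001D8 (w,kernel):
  L0 @0x21[21] → 0x31007  P=1,RW=1,US=1,PS=0
  L1 @0x31[11] → 0x33006  P=0,RW=1,US=1,PS=0
  ✗ PAGE_NOT_PRESENT  [2 reads]
#2 VA=0x28320794B (w,user):
  L0 @0x21[0] → 0x32007  P=1,RW=1,US=1,PS=0
  L1 @0x32[10] → 0x34007  P=1,RW=1,US=1,PS=0
  L2 @0x34[25] → 0x35007  P=1,RW=1,US=1,PS=0
  L3 @0x35[7] → 0x36007  P=1,RW=1,US=1,PS=0
  ✓ 0x3694B  — 4 lookups
#3 VA=0xE87016022C3 (w,kernel):
  L0 @0x21[29] → 0x38007  P=1,RW=1,US=1,PS=0
  L1 @0x38[28] → 0x3A007  P=1,RW=1,US=1,PS=0
  L2 @0x3A[11] → 0x3C007  P=1,RW=1,US=1,PS=0
  L3 @0x3C[2] → 0x3D007  P=1,RW=1,US=1,PS=0
  ✓ 0x3D2C3  — 4 lookups
#4 VA=0x50100E0692E (w,user):
  L0 @0x21[10] → 0x40007  P=1,RW=1,US=1,PS=0
  L1 @0x40[4] → 0x42007  P=1,RW=1,US=1,PS=0
  L2 @0x42[7] → 0x45007  P=1,RW=1,US=1,PS=0
  L3 @0x45[6] → 0x46005  P=1,RW=0,US=1,PS=0
  ✗ PROTECTION_VIOLATION  [4 reads]
#5 VA=0x9848120DB0A (w,user):
  L0 @0x21[19] → 0x48007  P=1,RW=1,US=1,PS=0
  L1 @0x48[18] → 0x4A007  P=1,RW=1,US=1,PS=0
  L2 @0x4A[9] → 0x4D007  P=1,RW=1,US=1,PS=0
  L3 @0x4D[13] → 0x1D006  P=0,RW=1,US=1,PS=0
  ✗ PAGE_NOT_PRESENT  [4 reads]
#6 VA=0x28320794B (r,kernel):
  TLB hit vpn=0x283207 → PA=0x3694B
#7 VA=0x703C1015E63 (r,kernel):
  L0 @0x21[14] → 0x51007  P=1,RW=1,US=1,PS=0
  L1 @0x51[15] → 0x54007  P=1,RW=1,US=1,PS=0
  L2 @0x54[8] → 0x57007  P=1,RW=1,US=1,PS=0
  L3 @0x57[21] → 0x58007  P=1,RW=1,US=1,PS=0
  ✓ 0x58E63  — 4 lookups

Access #6 fault: NONE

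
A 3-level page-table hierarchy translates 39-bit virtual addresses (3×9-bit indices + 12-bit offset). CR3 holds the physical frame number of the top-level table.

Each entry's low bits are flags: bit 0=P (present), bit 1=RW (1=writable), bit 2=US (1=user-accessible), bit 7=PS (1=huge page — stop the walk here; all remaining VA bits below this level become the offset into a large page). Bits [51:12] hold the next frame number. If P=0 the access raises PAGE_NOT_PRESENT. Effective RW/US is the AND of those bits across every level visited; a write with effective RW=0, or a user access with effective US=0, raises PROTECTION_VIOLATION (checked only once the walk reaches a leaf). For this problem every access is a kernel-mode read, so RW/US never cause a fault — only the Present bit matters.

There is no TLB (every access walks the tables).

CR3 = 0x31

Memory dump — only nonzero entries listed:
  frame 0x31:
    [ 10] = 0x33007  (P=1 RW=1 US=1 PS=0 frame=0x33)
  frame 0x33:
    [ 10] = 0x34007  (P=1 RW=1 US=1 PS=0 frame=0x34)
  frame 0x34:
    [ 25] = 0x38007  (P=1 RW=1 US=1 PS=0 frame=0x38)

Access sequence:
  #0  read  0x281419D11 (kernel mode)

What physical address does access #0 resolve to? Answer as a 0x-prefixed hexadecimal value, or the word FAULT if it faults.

Walk each access:
#0 VA=0x281419D11 (r,kernel):
  L0: frame=0x31 idx=10 entry=0x33007 [P=1 RW=1 US=1 PS=0]
  L1: frame=0x33 idx=10 entry=0x34007 [P=1 RW=1 US=1 PS=0]
  L2: frame=0x34 idx=25 entry=0x38007 [P=1 RW=1 US=1 PS=0]
  ✓ 0x38D11  — 3 lookups

Access #0 PA: 0x38D11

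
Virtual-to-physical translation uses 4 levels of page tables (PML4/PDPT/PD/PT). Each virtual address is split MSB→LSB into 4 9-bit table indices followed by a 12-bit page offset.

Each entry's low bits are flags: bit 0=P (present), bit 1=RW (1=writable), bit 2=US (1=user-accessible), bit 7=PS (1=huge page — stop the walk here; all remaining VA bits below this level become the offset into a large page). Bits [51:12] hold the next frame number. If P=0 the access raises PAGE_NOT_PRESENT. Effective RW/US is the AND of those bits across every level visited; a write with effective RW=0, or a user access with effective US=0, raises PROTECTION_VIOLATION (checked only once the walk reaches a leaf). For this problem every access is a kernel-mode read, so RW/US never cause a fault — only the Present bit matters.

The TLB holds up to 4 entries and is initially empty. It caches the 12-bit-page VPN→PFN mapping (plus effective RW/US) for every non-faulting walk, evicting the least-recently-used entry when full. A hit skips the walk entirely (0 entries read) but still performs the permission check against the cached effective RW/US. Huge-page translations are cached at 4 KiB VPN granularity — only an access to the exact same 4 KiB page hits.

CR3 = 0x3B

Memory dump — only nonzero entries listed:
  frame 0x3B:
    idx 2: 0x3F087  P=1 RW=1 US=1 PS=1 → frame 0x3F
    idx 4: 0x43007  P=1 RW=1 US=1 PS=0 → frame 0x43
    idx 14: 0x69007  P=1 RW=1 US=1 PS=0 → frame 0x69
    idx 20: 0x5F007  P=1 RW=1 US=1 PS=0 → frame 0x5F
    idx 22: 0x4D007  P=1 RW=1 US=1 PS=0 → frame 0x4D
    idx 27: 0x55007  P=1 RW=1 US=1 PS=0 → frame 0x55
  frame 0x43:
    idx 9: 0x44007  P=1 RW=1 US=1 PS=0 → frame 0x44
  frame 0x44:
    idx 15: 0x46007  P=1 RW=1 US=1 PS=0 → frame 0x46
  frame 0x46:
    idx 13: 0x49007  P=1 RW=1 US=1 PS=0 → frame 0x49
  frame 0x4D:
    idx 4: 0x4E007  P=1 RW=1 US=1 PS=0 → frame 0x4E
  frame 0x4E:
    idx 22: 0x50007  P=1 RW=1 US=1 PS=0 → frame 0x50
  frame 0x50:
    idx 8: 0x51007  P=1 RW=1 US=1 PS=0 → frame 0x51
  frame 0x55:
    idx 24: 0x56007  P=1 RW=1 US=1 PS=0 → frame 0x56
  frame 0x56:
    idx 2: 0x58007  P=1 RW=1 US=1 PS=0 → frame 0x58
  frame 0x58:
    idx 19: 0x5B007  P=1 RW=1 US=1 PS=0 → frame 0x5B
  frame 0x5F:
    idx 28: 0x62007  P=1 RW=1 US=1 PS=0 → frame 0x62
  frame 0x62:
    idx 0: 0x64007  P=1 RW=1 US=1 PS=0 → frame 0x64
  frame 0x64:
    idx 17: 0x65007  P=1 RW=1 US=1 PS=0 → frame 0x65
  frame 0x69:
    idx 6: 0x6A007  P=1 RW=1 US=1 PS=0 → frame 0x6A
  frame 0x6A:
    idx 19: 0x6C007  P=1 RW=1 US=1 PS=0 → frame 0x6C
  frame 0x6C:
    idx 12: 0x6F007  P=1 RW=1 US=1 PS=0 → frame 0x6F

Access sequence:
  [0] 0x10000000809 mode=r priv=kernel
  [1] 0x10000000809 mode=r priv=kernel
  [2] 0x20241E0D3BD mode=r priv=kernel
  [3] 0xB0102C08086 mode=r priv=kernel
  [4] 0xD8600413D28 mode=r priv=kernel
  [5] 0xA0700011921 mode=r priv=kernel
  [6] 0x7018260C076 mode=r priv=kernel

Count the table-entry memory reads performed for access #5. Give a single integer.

Per-access translation:
#0 VA=0x10000000809 (r,kernel):
  L0 @0x3B[2] → 0x3F087  P=1,RW=1,US=1,PS=1
  ⇒ phys 0x3F809 (huge @L0)  [1 reads]
#1 VA=0x10000000809 (r,kernel):
  TLB hit vpn=0x10000000 → PA=0x3F809
#2 VA=0x20241E0D3BD (r,kernel):
  L0 @0x3B[4] → 0x43007  P=1,RW=1,US=1,PS=0
  L1 @0x43[9] → 0x44007  P=1,RW=1,US=1,PS=0
  L2 @0x44[15] → 0x46007  P=1,RW=1,US=1,PS=0
  L3 @0x46[13] → 0x49007  P=1,RW=1,US=1,PS=0
  ⇒ phys 0x493BD  [4 reads]
#3 VA=0xB0102C08086 (r,kernel):
  L0 @0x3B[22] → 0x4D007  P=1,RW=1,US=1,PS=0
  L1 @0x4D[4] → 0x4E007  P=1,RW=1,US=1,PS=0
  L2 @0x4E[22] → 0x50007  P=1,RW=1,US=1,PS=0
  L3 @0x50[8] → 0x51007  P=1,RW=1,US=1,PS=0
  ⇒ phys 0x51086  [4 reads]
#4 VA=0xD8600413D28 (r,kernel):
  L0 @0x3B[27] → 0x55007  P=1,RW=1,US=1,PS=0
  L1 @0x55[24] → 0x56007  P=1,RW=1,US=1,PS=0
  L2 @0x56[2] → 0x58007  P=1,RW=1,US=1,PS=0
  L3 @0x58[19] → 0x5B007  P=1,RW=1,US=1,PS=0
  ⇒ phys 0x5BD28  [4 reads]
#5 VA=0xA0700011921 (r,kernel):
  L0 @0x3B[20] → 0x5F007  P=1,RW=1,US=1,PS=0
  L1 @0x5F[28] → 0x62007  P=1,RW=1,US=1,PS=0
  L2 @0x62[0] → 0x64007  P=1,RW=1,US=1,PS=0
  L3 @0x64[17] → 0x65007  P=1,RW=1,US=1,PS=0
  ⇒ phys 0x65921  [4 reads]
#6 VA=0x7018260C076 (r,kernel):
  L0 @0x3B[14] → 0x69007  P=1,RW=1,US=1,PS=0
  L1 @0x69[6] → 0x6A007  P=1,RW=1,US=1,PS=0
  L2 @0x6A[19] → 0x6C007  P=1,RW=1,US=1,PS=0
  L3 @0x6C[12] → 0x6F007  P=1,RW=1,US=1,PS=0
  ⇒ phys 0x6F076  [4 reads]

Entries read for #5: 4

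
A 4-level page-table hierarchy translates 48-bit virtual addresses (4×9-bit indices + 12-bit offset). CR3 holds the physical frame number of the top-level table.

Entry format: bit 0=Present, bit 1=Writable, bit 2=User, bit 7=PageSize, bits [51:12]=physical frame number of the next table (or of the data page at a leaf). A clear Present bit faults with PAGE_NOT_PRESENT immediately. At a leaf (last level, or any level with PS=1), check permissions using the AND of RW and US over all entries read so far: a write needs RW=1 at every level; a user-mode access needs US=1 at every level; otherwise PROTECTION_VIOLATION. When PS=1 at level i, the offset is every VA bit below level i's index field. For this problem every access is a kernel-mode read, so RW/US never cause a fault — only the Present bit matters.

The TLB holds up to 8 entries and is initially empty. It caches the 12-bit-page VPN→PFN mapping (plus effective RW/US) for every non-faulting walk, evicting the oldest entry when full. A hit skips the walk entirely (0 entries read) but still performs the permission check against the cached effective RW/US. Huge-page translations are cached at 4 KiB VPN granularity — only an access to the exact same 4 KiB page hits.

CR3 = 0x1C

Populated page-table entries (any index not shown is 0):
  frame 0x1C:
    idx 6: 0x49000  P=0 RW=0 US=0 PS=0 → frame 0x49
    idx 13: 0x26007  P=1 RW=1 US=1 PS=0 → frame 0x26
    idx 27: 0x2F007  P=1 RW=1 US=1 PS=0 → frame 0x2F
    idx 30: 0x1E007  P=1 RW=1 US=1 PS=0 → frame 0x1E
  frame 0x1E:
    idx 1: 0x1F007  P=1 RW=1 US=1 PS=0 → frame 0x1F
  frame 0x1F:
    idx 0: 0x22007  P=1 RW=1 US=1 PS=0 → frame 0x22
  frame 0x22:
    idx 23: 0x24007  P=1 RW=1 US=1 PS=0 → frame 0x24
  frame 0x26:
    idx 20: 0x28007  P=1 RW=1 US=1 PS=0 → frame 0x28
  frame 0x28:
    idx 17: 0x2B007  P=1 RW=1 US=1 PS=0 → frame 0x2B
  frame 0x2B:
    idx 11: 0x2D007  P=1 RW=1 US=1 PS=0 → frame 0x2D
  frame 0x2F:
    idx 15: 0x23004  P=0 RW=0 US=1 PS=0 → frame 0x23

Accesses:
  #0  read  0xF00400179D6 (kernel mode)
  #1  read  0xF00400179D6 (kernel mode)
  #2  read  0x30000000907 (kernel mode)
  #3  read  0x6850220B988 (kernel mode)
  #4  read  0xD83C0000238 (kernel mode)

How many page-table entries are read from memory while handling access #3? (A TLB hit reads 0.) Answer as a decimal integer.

Walk each access:
#0 VA=0xF00400179D6 (r,kernel):
  L0: frame=0x1C idx=30 entry=0x1E007 [P=1 RW=1 US=1 PS=0]
  L1: frame=0x1E idx=1 entry=0x1F007 [P=1 RW=1 US=1 PS=0]
  L2: frame=0x1F idx=0 entry=0x22007 [P=1 RW=1 US=1 PS=0]
  L3: frame=0x22 idx=23 entry=0x24007 [P=1 RW=1 US=1 PS=0]
  ⇒ phys 0x249D6  [4 reads]
#1 VA=0xF00400179D6 (r,kernel):
  TLB hit vpn=0xF0040017 → PA=0x249D6
#2 VA=0x30000000907 (r,kernel):
  L0: frame=0x1C idx=6 entry=0x49000 [P=0 RW=0 US=0 PS=0]
  ✗ PAGE_NOT_PRESENT  [1 reads]
#3 VA=0x6850220B988 (r,kernel):
  L0: frame=0x1C idx=13 entry=0x26007 [P=1 RW=1 US=1 PS=0]
  L1: frame=0x26 idx=20 entry=0x28007 [P=1 RW=1 US=1 PS=0]
  L2: frame=0x28 idx=17 entry=0x2B007 [P=1 RW=1 US=1 PS=0]
  L3: frame=0x2B idx=11 entry=0x2D007 [P=1 RW=1 US=1 PS=0]
  ⇒ phys 0x2D988  [4 reads]
#4 VA=0xD83C0000238 (r,kernel):
  L0: frame=0x1C idx=27 entry=0x2F007 [P=1 RW=1 US=1 PS=0]
  L1: frame=0x2F idx=15 entry=0x23004 [P=0 RW=0 US=1 PS=0]
  ✗ PAGE_NOT_PRESENT  [2 reads]

Entries read for #3: 4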